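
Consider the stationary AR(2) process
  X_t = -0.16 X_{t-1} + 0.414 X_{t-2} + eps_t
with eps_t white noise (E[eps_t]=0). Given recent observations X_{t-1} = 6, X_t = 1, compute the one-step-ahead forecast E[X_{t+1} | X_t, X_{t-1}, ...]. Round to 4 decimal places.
E[X_{t+1} \mid \mathcal F_t] = 2.3240

For an AR(p) model X_t = c + sum_i phi_i X_{t-i} + eps_t, the
one-step-ahead conditional mean is
  E[X_{t+1} | X_t, ...] = c + sum_i phi_i X_{t+1-i}.
Substitute known values:
  E[X_{t+1} | ...] = (-0.16) * (1) + (0.414) * (6)
                   = 2.3240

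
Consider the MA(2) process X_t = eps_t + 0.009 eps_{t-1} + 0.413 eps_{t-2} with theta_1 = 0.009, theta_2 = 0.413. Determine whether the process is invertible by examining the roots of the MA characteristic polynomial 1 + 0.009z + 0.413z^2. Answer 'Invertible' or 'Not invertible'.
\text{Invertible}

The MA(q) characteristic polynomial is P(z) = 1 + 0.009z + 0.413z^2.
Invertibility requires all roots to lie outside the unit circle, i.e. |z| > 1 for every root.
Set 1 + (0.009) z + (0.413) z^2 = 0, i.e. a z^2 + b z + c = 0 with a = 0.413, b = 0.009, c = 1.
Discriminant D = b^2 - 4ac = (0.009)^2 - 4*(0.413)*1 = 0.000081 - (1.652) = -1.651919.
D < 0, so the roots are the complex-conjugate pair z = (-b +/- i sqrt(-D)) / (2a) = -0.0109 +/- 1.556i.
For a conjugate pair |z|^2 = z * conj(z) = (product of roots) = c/a = 1/(0.413) = 2.421308, so |z| = sqrt(2.421308) = 1.5561 for both roots.
Moduli of all roots: 1.5561, 1.5561.
All moduli strictly greater than 1? Yes.
Verdict: Invertible.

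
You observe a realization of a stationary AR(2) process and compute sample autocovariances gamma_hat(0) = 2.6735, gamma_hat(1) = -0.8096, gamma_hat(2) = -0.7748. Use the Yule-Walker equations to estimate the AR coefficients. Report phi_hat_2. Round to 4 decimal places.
\hat\phi_{2} = -0.4200

The Yule-Walker equations for an AR(p) process read, in matrix form,
  Gamma_p phi = r_p,   with   (Gamma_p)_{ij} = gamma(|i - j|),
                       (r_p)_i = gamma(i),   i,j = 1..p.
Substitute the sample gammas (Toeplitz matrix and right-hand side of size 2):
  Gamma_p = [[2.6735, -0.8096], [-0.8096, 2.6735]]
  r_p     = [-0.8096, -0.7748]
Written out:
  2.6735 phi_1 - 0.8096 phi_2 = -0.8096
  -0.8096 phi_1 + 2.6735 phi_2 = -0.7748
Solve by Cramer's rule:
  det = gamma(0)^2 - gamma(1)^2 = (2.6735)^2 - (-0.8096)^2 = 7.14760225 - 0.65545216 = 6.49215009
  phi_hat_1 = [gamma(1) gamma(0) - gamma(1) gamma(2)] / det = [(-0.8096)(2.6735) - (-0.8096)(-0.7748)] / 6.49215009 = -2.79174368 / 6.49215009 = -0.43
  phi_hat_2 = [gamma(0) gamma(2) - gamma(1)^2] / det = [(2.6735)(-0.7748) - (-0.8096)^2] / 6.49215009 = -2.72687996 / 6.49215009 = -0.42
So phi_hat = [-0.4300, -0.4200].
Therefore phi_hat_2 = -0.4200.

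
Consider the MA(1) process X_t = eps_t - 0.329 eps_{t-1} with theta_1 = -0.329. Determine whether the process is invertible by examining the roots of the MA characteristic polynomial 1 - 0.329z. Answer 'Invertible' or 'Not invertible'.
\text{Invertible}

The MA(q) characteristic polynomial is P(z) = 1 - 0.329z.
Invertibility requires all roots to lie outside the unit circle, i.e. |z| > 1 for every root.
This is linear in z: 1 + (-0.329) z = 0  =>  z = -1/(-0.329) = 3.039514,  |z| = 3.039514.
Moduli of all roots: 3.0395.
All moduli strictly greater than 1? Yes.
Verdict: Invertible.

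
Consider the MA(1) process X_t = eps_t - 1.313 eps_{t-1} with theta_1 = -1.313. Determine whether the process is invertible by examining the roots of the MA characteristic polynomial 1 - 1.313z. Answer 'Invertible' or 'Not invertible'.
\text{Not invertible}

The MA(q) characteristic polynomial is P(z) = 1 - 1.313z.
Invertibility requires all roots to lie outside the unit circle, i.e. |z| > 1 for every root.
This is linear in z: 1 + (-1.313) z = 0  =>  z = -1/(-1.313) = 0.761615,  |z| = 0.761615.
Moduli of all roots: 0.7616.
All moduli strictly greater than 1? No.
Verdict: Not invertible.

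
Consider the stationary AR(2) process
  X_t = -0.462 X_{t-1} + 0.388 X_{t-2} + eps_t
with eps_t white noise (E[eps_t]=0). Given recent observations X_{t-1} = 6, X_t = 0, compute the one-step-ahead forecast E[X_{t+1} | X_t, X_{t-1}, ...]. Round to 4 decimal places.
E[X_{t+1} \mid \mathcal F_t] = 2.3280

For an AR(p) model X_t = c + sum_i phi_i X_{t-i} + eps_t, the
one-step-ahead conditional mean is
  E[X_{t+1} | X_t, ...] = c + sum_i phi_i X_{t+1-i}.
Substitute known values:
  E[X_{t+1} | ...] = (-0.462) * (0) + (0.388) * (6)
                   = 2.3280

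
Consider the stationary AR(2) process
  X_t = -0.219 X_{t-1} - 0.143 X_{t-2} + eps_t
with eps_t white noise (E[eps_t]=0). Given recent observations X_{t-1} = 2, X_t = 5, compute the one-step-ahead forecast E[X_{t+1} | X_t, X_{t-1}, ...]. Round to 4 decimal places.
E[X_{t+1} \mid \mathcal F_t] = -1.3810

For an AR(p) model X_t = c + sum_i phi_i X_{t-i} + eps_t, the
one-step-ahead conditional mean is
  E[X_{t+1} | X_t, ...] = c + sum_i phi_i X_{t+1-i}.
Substitute known values:
  E[X_{t+1} | ...] = (-0.219) * (5) + (-0.143) * (2)
                   = -1.3810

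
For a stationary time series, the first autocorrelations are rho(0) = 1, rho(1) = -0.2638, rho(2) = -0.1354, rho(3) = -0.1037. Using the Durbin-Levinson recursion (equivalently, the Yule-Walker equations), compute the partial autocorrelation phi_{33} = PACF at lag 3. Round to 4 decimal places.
\phi_{33} = -0.2320

The PACF at lag k is phi_{kk}, the last component of the solution
to the Yule-Walker system G_k phi = r_k where
  (G_k)_{ij} = rho(|i - j|), (r_k)_i = rho(i), i,j = 1..k.
Equivalently, Durbin-Levinson gives phi_{kk} iteratively:
  phi_{11} = rho(1)
  phi_{kk} = [rho(k) - sum_{j=1..k-1} phi_{k-1,j} rho(k-j)]
            / [1 - sum_{j=1..k-1} phi_{k-1,j} rho(j)],
  phi_{k,j} = phi_{k-1,j} - phi_{kk} phi_{k-1,k-j},  j = 1..k-1.
Step k = 1:
  phi_11 = rho(1) = -0.2638.
Step k = 2:
  phi_22 = [rho(2) - phi_11 rho(1)] / [1 - phi_11 rho(1)] = [-0.1354 - (-0.2638)(-0.2638)] / [1 - (-0.2638)(-0.2638)]
         = -0.20499044 / 0.93040956 = -0.220323.
  Update: phi_21 = phi_11 - phi_22 phi_11 = -0.2638 - (-0.220323)(-0.2638) = -0.321921.
Step k = 3:
  phi_33 = [rho(3) - phi_21 rho(2) - phi_22 rho(1)] / [1 - phi_21 rho(1) - phi_22 rho(2)]
    numerator   = -0.1037 - (-0.321921)(-0.1354) - (-0.220323)(-0.2638) = -0.20540928
    denominator = 1 - (-0.321921)(-0.2638) - (-0.220323)(-0.1354) = 0.88524549
  phi_33 = -0.20540928 / 0.88524549 = -0.232.
Therefore phi_{33} = -0.2320.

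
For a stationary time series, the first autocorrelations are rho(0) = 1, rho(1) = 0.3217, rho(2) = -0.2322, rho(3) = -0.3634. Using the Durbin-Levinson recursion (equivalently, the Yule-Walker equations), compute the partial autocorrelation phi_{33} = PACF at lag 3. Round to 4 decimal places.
\phi_{33} = -0.1820

The PACF at lag k is phi_{kk}, the last component of the solution
to the Yule-Walker system G_k phi = r_k where
  (G_k)_{ij} = rho(|i - j|), (r_k)_i = rho(i), i,j = 1..k.
Equivalently, Durbin-Levinson gives phi_{kk} iteratively:
  phi_{11} = rho(1)
  phi_{kk} = [rho(k) - sum_{j=1..k-1} phi_{k-1,j} rho(k-j)]
            / [1 - sum_{j=1..k-1} phi_{k-1,j} rho(j)],
  phi_{k,j} = phi_{k-1,j} - phi_{kk} phi_{k-1,k-j},  j = 1..k-1.
Step k = 1:
  phi_11 = rho(1) = 0.3217.
Step k = 2:
  phi_22 = [rho(2) - phi_11 rho(1)] / [1 - phi_11 rho(1)] = [-0.2322 - (0.3217)(0.3217)] / [1 - (0.3217)(0.3217)]
         = -0.33569089 / 0.89650911 = -0.374442.
  Update: phi_21 = phi_11 - phi_22 phi_11 = 0.3217 - (-0.374442)(0.3217) = 0.442158.
Step k = 3:
  phi_33 = [rho(3) - phi_21 rho(2) - phi_22 rho(1)] / [1 - phi_21 rho(1) - phi_22 rho(2)]
    numerator   = -0.3634 - (0.442158)(-0.2322) - (-0.374442)(0.3217) = -0.14027282
    denominator = 1 - (0.442158)(0.3217) - (-0.374442)(-0.2322) = 0.77081226
  phi_33 = -0.14027282 / 0.77081226 = -0.182.
Therefore phi_{33} = -0.1820.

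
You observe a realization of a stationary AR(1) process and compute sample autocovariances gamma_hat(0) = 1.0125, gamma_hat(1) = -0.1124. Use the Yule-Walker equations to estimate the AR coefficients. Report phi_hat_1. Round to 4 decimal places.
\hat\phi_{1} = -0.1110

The Yule-Walker equations for an AR(p) process read, in matrix form,
  Gamma_p phi = r_p,   with   (Gamma_p)_{ij} = gamma(|i - j|),
                       (r_p)_i = gamma(i),   i,j = 1..p.
Substitute the sample gammas (Toeplitz matrix and right-hand side of size 1):
  Gamma_p = [[1.0125]]
  r_p     = [-0.1124]
With p = 1 this is the single equation gamma(0) phi_1 = gamma(1):
  phi_hat_1 = gamma(1) / gamma(0) = -0.1124 / 1.0125 = -0.1110.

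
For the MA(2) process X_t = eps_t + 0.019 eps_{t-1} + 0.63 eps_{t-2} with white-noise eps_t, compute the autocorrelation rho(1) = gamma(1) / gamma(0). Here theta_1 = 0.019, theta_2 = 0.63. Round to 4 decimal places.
\rho(1) = 0.0222

For an MA(q) process with theta_0 = 1, the autocovariance is
  gamma(k) = sigma^2 * sum_{i=0..q-k} theta_i * theta_{i+k},
and rho(k) = gamma(k) / gamma(0). Sigma^2 cancels.
  numerator   = (1)*(0.019) + (0.019)*(0.63) = 0.03097.
  denominator = (1)^2 + (0.019)^2 + (0.63)^2 = 1.397261.
  rho(1) = 0.03097 / 1.397261 = 0.0222.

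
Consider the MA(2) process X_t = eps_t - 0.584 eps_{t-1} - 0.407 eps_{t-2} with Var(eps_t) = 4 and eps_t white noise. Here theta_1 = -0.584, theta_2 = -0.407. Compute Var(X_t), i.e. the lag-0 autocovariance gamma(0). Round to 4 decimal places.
\gamma(0) = 6.0268

For an MA(q) process X_t = eps_t + sum_i theta_i eps_{t-i} with
Var(eps_t) = sigma^2, the variance is
  gamma(0) = sigma^2 * (1 + sum_i theta_i^2).
  sum_i theta_i^2 = (-0.584)^2 + (-0.407)^2 = 0.341056 + 0.165649 = 0.506705.
  gamma(0) = 4 * (1 + 0.506705) = 4 * 1.506705 = 6.02682, which rounds to 6.0268.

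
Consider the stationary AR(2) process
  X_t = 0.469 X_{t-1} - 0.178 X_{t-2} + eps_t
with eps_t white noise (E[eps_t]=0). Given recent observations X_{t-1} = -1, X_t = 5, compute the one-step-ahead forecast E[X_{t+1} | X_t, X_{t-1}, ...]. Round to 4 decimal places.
E[X_{t+1} \mid \mathcal F_t] = 2.5230

For an AR(p) model X_t = c + sum_i phi_i X_{t-i} + eps_t, the
one-step-ahead conditional mean is
  E[X_{t+1} | X_t, ...] = c + sum_i phi_i X_{t+1-i}.
Substitute known values:
  E[X_{t+1} | ...] = (0.469) * (5) + (-0.178) * (-1)
                   = 2.5230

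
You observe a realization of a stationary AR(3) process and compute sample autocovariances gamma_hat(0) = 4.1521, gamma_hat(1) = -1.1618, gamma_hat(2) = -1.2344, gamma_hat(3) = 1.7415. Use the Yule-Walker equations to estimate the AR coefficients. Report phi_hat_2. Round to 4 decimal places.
\hat\phi_{2} = -0.3110

The Yule-Walker equations for an AR(p) process read, in matrix form,
  Gamma_p phi = r_p,   with   (Gamma_p)_{ij} = gamma(|i - j|),
                       (r_p)_i = gamma(i),   i,j = 1..p.
Substitute the sample gammas (Toeplitz matrix and right-hand side of size 3):
  Gamma_p = [[4.1521, -1.1618, -1.2344], [-1.1618, 4.1521, -1.1618], [-1.2344, -1.1618, 4.1521]]
  r_p     = [-1.1618, -1.2344, 1.7415]
Written out (R1..R3):
  (R1) 4.1521 phi_1 - 1.1618 phi_2 - 1.2344 phi_3 = -1.1618
  (R2) -1.1618 phi_1 + 4.1521 phi_2 - 1.1618 phi_3 = -1.2344
  (R3) -1.2344 phi_1 - 1.1618 phi_2 + 4.1521 phi_3 = 1.7415
Gaussian elimination:
  R2 <- R2 - (-1.1618/4.1521) R1 = R2 - (-0.27981) R1:  3.827016 phi_2 - 1.507198 phi_3 = -1.559484
  R3 <- R3 - (-1.2344/4.1521) R1 = R3 - (-0.297295) R1:  -1.507198 phi_2 + 3.785119 phi_3 = 1.396102
  R3 <- R3 - (-1.507198/3.827016) R2 = R3 - (-0.393831) R2:  3.191537 phi_3 = 0.781929
Back-substitution:
  phi_hat_3 = 0.781929 / 3.191537 = 0.245001
  phi_hat_2 = (-1.559484 - (-1.507198)(0.245001)) / 3.827016 = -0.311004
  phi_hat_1 = (-1.1618 - (-1.1618)(-0.311004) - (-1.2344)(0.245001)) / 4.1521 = -0.293995
So phi_hat = [-0.2940, -0.3110, 0.2450].
Therefore phi_hat_2 = -0.3110.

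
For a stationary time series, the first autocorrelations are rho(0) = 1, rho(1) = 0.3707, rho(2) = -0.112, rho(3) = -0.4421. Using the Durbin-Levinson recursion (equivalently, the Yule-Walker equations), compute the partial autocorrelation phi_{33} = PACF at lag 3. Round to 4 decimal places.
\phi_{33} = -0.3560

The PACF at lag k is phi_{kk}, the last component of the solution
to the Yule-Walker system G_k phi = r_k where
  (G_k)_{ij} = rho(|i - j|), (r_k)_i = rho(i), i,j = 1..k.
Equivalently, Durbin-Levinson gives phi_{kk} iteratively:
  phi_{11} = rho(1)
  phi_{kk} = [rho(k) - sum_{j=1..k-1} phi_{k-1,j} rho(k-j)]
            / [1 - sum_{j=1..k-1} phi_{k-1,j} rho(j)],
  phi_{k,j} = phi_{k-1,j} - phi_{kk} phi_{k-1,k-j},  j = 1..k-1.
Step k = 1:
  phi_11 = rho(1) = 0.3707.
Step k = 2:
  phi_22 = [rho(2) - phi_11 rho(1)] / [1 - phi_11 rho(1)] = [-0.112 - (0.3707)(0.3707)] / [1 - (0.3707)(0.3707)]
         = -0.24941849 / 0.86258151 = -0.289154.
  Update: phi_21 = phi_11 - phi_22 phi_11 = 0.3707 - (-0.289154)(0.3707) = 0.477889.
Step k = 3:
  phi_33 = [rho(3) - phi_21 rho(2) - phi_22 rho(1)] / [1 - phi_21 rho(1) - phi_22 rho(2)]
    numerator   = -0.4421 - (0.477889)(-0.112) - (-0.289154)(0.3707) = -0.28138719
    denominator = 1 - (0.477889)(0.3707) - (-0.289154)(-0.112) = 0.79046127
  phi_33 = -0.28138719 / 0.79046127 = -0.356.
Therefore phi_{33} = -0.3560.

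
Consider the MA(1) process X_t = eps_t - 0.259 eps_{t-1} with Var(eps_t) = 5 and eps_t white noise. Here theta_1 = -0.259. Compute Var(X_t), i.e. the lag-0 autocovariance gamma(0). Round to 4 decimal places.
\gamma(0) = 5.3354

For an MA(q) process X_t = eps_t + sum_i theta_i eps_{t-i} with
Var(eps_t) = sigma^2, the variance is
  gamma(0) = sigma^2 * (1 + sum_i theta_i^2).
  sum_i theta_i^2 = (-0.259)^2 = 0.067081.
  gamma(0) = 5 * (1 + 0.067081) = 5 * 1.067081 = 5.335405, which rounds to 5.3354.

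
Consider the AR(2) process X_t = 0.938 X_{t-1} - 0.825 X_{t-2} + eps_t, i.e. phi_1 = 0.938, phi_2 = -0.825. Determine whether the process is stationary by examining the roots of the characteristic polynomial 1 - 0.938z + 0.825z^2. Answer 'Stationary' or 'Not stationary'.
\text{Stationary}

The AR(p) characteristic polynomial is P(z) = 1 - 0.938z + 0.825z^2.
Stationarity requires all roots to lie outside the unit circle, i.e. |z| > 1 for every root.
Set 1 + (-0.938) z + (0.825) z^2 = 0, i.e. a z^2 + b z + c = 0 with a = 0.825, b = -0.938, c = 1.
Discriminant D = b^2 - 4ac = (-0.938)^2 - 4*(0.825)*1 = 0.879844 - (3.3) = -2.420156.
D < 0, so the roots are the complex-conjugate pair z = (-b +/- i sqrt(-D)) / (2a) = 0.5685 +/- 0.9428i.
For a conjugate pair |z|^2 = z * conj(z) = (product of roots) = c/a = 1/(0.825) = 1.212121, so |z| = sqrt(1.212121) = 1.101 for both roots.
Moduli of all roots: 1.1010, 1.1010.
All moduli strictly greater than 1? Yes.
Verdict: Stationary.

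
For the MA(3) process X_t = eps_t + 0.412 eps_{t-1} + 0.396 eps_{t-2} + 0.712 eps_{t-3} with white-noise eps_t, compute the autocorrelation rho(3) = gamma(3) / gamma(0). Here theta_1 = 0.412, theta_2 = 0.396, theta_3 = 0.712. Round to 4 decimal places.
\rho(3) = 0.3883

For an MA(q) process with theta_0 = 1, the autocovariance is
  gamma(k) = sigma^2 * sum_{i=0..q-k} theta_i * theta_{i+k},
and rho(k) = gamma(k) / gamma(0). Sigma^2 cancels.
  numerator   = (1)*(0.712) = 0.712.
  denominator = (1)^2 + (0.412)^2 + (0.396)^2 + (0.712)^2 = 1.833504.
  rho(3) = 0.712 / 1.833504 = 0.3883.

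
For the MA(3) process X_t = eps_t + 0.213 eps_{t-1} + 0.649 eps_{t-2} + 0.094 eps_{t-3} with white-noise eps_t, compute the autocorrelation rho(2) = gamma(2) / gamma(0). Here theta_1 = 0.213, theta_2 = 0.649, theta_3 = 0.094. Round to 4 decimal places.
\rho(2) = 0.4534

For an MA(q) process with theta_0 = 1, the autocovariance is
  gamma(k) = sigma^2 * sum_{i=0..q-k} theta_i * theta_{i+k},
and rho(k) = gamma(k) / gamma(0). Sigma^2 cancels.
  numerator   = (1)*(0.649) + (0.213)*(0.094) = 0.669022.
  denominator = (1)^2 + (0.213)^2 + (0.649)^2 + (0.094)^2 = 1.475406.
  rho(2) = 0.669022 / 1.475406 = 0.4534.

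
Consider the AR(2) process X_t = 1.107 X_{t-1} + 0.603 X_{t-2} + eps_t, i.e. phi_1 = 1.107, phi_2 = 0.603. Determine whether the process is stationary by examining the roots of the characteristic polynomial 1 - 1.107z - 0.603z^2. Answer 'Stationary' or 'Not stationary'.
\text{Not stationary}

The AR(p) characteristic polynomial is P(z) = 1 - 1.107z - 0.603z^2.
Stationarity requires all roots to lie outside the unit circle, i.e. |z| > 1 for every root.
Set 1 + (-1.107) z + (-0.603) z^2 = 0, i.e. a z^2 + b z + c = 0 with a = -0.603, b = -1.107, c = 1.
Discriminant D = b^2 - 4ac = (-1.107)^2 - 4*(-0.603)*1 = 1.225449 - (-2.412) = 3.637449.
D >= 0, so the roots are real: z = (-b +/- sqrt(D)) / (2a) = (1.107 +/- 1.90721) / (-1.206).
  z_1 = (1.107 + 1.90721) / (-1.206) = -2.4993,   |z_1| = 2.4993.
  z_2 = (1.107 - 1.90721) / (-1.206) = 0.6635,   |z_2| = 0.6635.
Moduli of all roots: 2.4993, 0.6635.
All moduli strictly greater than 1? No.
Verdict: Not stationary.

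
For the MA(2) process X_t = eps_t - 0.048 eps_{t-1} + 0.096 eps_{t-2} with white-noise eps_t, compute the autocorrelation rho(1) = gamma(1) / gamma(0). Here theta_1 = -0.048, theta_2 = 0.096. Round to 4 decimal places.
\rho(1) = -0.0520

For an MA(q) process with theta_0 = 1, the autocovariance is
  gamma(k) = sigma^2 * sum_{i=0..q-k} theta_i * theta_{i+k},
and rho(k) = gamma(k) / gamma(0). Sigma^2 cancels.
  numerator   = (1)*(-0.048) + (-0.048)*(0.096) = -0.052608.
  denominator = (1)^2 + (-0.048)^2 + (0.096)^2 = 1.01152.
  rho(1) = -0.052608 / 1.01152 = -0.0520.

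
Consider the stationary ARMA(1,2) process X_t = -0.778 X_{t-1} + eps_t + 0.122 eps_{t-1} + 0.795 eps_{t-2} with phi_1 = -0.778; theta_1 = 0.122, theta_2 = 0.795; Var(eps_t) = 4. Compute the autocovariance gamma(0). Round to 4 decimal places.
\gamma(0) = 22.9893

Multiply the model equation by X_{t-k} and take expectations. With theta_0 = psi_0 = 1 and psi_j the MA(infinity) weights, this gives
  gamma(k) - sum_i phi_i gamma(k-i) = c_k,
  c_k = sigma^2 * sum_{j=k..q} theta_j psi_{j-k}   (c_k = 0 for k > q),
using gamma(-m) = gamma(m).
psi-weights needed (psi_j = theta_j + sum_i phi_i psi_{j-i}):
  psi_1 = theta_1 + phi_1 = 0.122 + (-0.778) = -0.656
  psi_2 = theta_2 + phi_1 psi_1 = 0.795 + (-0.778)(-0.656) = 1.305368
Right-hand sides:
  c_0 = sigma^2 (1 + theta_1 psi_1 + theta_2 psi_2) = 4 * (1 + (0.122)(-0.656) + (0.795)(1.305368)) = 4 * 1.957736 = 7.830942
  c_1 = sigma^2 (theta_1 + theta_2 psi_1) = 4 * (0.122 + (0.795)(-0.656)) = -1.59808
  c_2 = sigma^2 theta_2 = 4 * (0.795) = 3.18
Equations for k = 0 and k = 1 (AR order 1):
  gamma(0) = phi_1 gamma(1) + c_0
  gamma(1) = phi_1 gamma(0) + c_1
Substituting the second into the first: gamma(0) (1 - phi_1^2) = c_0 + phi_1 c_1, so
  gamma(0) = (c_0 + phi_1 c_1) / (1 - phi_1^2) = (7.830942 + (-0.778)(-1.59808)) / (1 - (-0.778)^2) = 9.074248 / 0.394716 = 22.98931.
Therefore gamma(0) = 22.9893 (to 4 decimal places).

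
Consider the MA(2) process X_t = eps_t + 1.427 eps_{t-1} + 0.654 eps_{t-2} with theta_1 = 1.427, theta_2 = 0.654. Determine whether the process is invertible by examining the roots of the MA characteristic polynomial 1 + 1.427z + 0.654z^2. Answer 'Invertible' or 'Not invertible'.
\text{Invertible}

The MA(q) characteristic polynomial is P(z) = 1 + 1.427z + 0.654z^2.
Invertibility requires all roots to lie outside the unit circle, i.e. |z| > 1 for every root.
Set 1 + (1.427) z + (0.654) z^2 = 0, i.e. a z^2 + b z + c = 0 with a = 0.654, b = 1.427, c = 1.
Discriminant D = b^2 - 4ac = (1.427)^2 - 4*(0.654)*1 = 2.036329 - (2.616) = -0.579671.
D < 0, so the roots are the complex-conjugate pair z = (-b +/- i sqrt(-D)) / (2a) = -1.091 +/- 0.5821i.
For a conjugate pair |z|^2 = z * conj(z) = (product of roots) = c/a = 1/(0.654) = 1.529052, so |z| = sqrt(1.529052) = 1.2365 for both roots.
Moduli of all roots: 1.2365, 1.2365.
All moduli strictly greater than 1? Yes.
Verdict: Invertible.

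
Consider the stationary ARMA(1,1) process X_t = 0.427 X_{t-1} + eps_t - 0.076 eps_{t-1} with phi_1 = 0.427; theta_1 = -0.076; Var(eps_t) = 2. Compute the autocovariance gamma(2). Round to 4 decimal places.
\gamma(2) = 0.3547

Multiply the model equation by X_{t-k} and take expectations. With theta_0 = psi_0 = 1 and psi_j the MA(infinity) weights, this gives
  gamma(k) - sum_i phi_i gamma(k-i) = c_k,
  c_k = sigma^2 * sum_{j=k..q} theta_j psi_{j-k}   (c_k = 0 for k > q),
using gamma(-m) = gamma(m).
psi-weights needed (psi_j = theta_j + sum_i phi_i psi_{j-i}):
  psi_1 = theta_1 + phi_1 = -0.076 + (0.427) = 0.351
Right-hand sides:
  c_0 = sigma^2 (1 + theta_1 psi_1) = 2 * (1 + (-0.076)(0.351)) = 2 * 0.973324 = 1.946648
  c_1 = sigma^2 theta_1 = 2 * (-0.076) = -0.152
  c_2 = 0
Equations for k = 0 and k = 1 (AR order 1):
  gamma(0) = phi_1 gamma(1) + c_0
  gamma(1) = phi_1 gamma(0) + c_1
Substituting the second into the first: gamma(0) (1 - phi_1^2) = c_0 + phi_1 c_1, so
  gamma(0) = (c_0 + phi_1 c_1) / (1 - phi_1^2) = (1.946648 + (0.427)(-0.152)) / (1 - (0.427)^2) = 1.881744 / 0.817671 = 2.301346.
  gamma(1) = phi_1 gamma(0) + c_1 = (0.427)(2.301346) + (-0.152) = 0.830675.
For k = 2 (> q): gamma(2) = phi_1 gamma(1) = (0.427)(0.830675) = 0.354698.
Therefore gamma(2) = 0.3547 (to 4 decimal places).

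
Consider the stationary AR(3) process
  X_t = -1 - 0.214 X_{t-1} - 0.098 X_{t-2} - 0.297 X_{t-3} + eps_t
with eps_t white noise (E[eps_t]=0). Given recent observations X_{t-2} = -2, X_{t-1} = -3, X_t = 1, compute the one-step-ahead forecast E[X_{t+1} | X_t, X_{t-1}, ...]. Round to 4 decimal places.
E[X_{t+1} \mid \mathcal F_t] = -0.3260

For an AR(p) model X_t = c + sum_i phi_i X_{t-i} + eps_t, the
one-step-ahead conditional mean is
  E[X_{t+1} | X_t, ...] = c + sum_i phi_i X_{t+1-i}.
Substitute known values:
  E[X_{t+1} | ...] = -1 + (-0.214) * (1) + (-0.098) * (-3) + (-0.297) * (-2)
                   = -0.3260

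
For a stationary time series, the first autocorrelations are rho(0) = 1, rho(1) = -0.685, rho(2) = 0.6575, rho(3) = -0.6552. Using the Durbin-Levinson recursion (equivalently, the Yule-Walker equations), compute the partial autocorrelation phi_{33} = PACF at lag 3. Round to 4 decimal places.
\phi_{33} = -0.2621

The PACF at lag k is phi_{kk}, the last component of the solution
to the Yule-Walker system G_k phi = r_k where
  (G_k)_{ij} = rho(|i - j|), (r_k)_i = rho(i), i,j = 1..k.
Equivalently, Durbin-Levinson gives phi_{kk} iteratively:
  phi_{11} = rho(1)
  phi_{kk} = [rho(k) - sum_{j=1..k-1} phi_{k-1,j} rho(k-j)]
            / [1 - sum_{j=1..k-1} phi_{k-1,j} rho(j)],
  phi_{k,j} = phi_{k-1,j} - phi_{kk} phi_{k-1,k-j},  j = 1..k-1.
Step k = 1:
  phi_11 = rho(1) = -0.685.
Step k = 2:
  phi_22 = [rho(2) - phi_11 rho(1)] / [1 - phi_11 rho(1)] = [0.6575 - (-0.685)(-0.685)] / [1 - (-0.685)(-0.685)]
         = 0.188275 / 0.530775 = 0.354717.
  Update: phi_21 = phi_11 - phi_22 phi_11 = -0.685 - (0.354717)(-0.685) = -0.442019.
Step k = 3:
  phi_33 = [rho(3) - phi_21 rho(2) - phi_22 rho(1)] / [1 - phi_21 rho(1) - phi_22 rho(2)]
    numerator   = -0.6552 - (-0.442019)(0.6575) - (0.354717)(-0.685) = -0.12159142
    denominator = 1 - (-0.442019)(-0.685) - (0.354717)(0.6575) = 0.46399063
  phi_33 = -0.12159142 / 0.46399063 = -0.2621.
Therefore phi_{33} = -0.2621.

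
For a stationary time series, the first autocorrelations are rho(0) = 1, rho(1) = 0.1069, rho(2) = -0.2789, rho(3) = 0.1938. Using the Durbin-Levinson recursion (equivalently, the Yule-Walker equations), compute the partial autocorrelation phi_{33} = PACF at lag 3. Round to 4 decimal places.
\phi_{33} = 0.2920

The PACF at lag k is phi_{kk}, the last component of the solution
to the Yule-Walker system G_k phi = r_k where
  (G_k)_{ij} = rho(|i - j|), (r_k)_i = rho(i), i,j = 1..k.
Equivalently, Durbin-Levinson gives phi_{kk} iteratively:
  phi_{11} = rho(1)
  phi_{kk} = [rho(k) - sum_{j=1..k-1} phi_{k-1,j} rho(k-j)]
            / [1 - sum_{j=1..k-1} phi_{k-1,j} rho(j)],
  phi_{k,j} = phi_{k-1,j} - phi_{kk} phi_{k-1,k-j},  j = 1..k-1.
Step k = 1:
  phi_11 = rho(1) = 0.1069.
Step k = 2:
  phi_22 = [rho(2) - phi_11 rho(1)] / [1 - phi_11 rho(1)] = [-0.2789 - (0.1069)(0.1069)] / [1 - (0.1069)(0.1069)]
         = -0.29032761 / 0.98857239 = -0.293684.
  Update: phi_21 = phi_11 - phi_22 phi_11 = 0.1069 - (-0.293684)(0.1069) = 0.138295.
Step k = 3:
  phi_33 = [rho(3) - phi_21 rho(2) - phi_22 rho(1)] / [1 - phi_21 rho(1) - phi_22 rho(2)]
    numerator   = 0.1938 - (0.138295)(-0.2789) - (-0.293684)(0.1069) = 0.26376521
    denominator = 1 - (0.138295)(0.1069) - (-0.293684)(-0.2789) = 0.9033079
  phi_33 = 0.26376521 / 0.9033079 = 0.292.
Therefore phi_{33} = 0.2920.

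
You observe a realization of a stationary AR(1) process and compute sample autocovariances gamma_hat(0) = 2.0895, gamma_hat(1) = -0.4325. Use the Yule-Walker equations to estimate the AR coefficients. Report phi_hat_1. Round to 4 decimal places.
\hat\phi_{1} = -0.2070

The Yule-Walker equations for an AR(p) process read, in matrix form,
  Gamma_p phi = r_p,   with   (Gamma_p)_{ij} = gamma(|i - j|),
                       (r_p)_i = gamma(i),   i,j = 1..p.
Substitute the sample gammas (Toeplitz matrix and right-hand side of size 1):
  Gamma_p = [[2.0895]]
  r_p     = [-0.4325]
With p = 1 this is the single equation gamma(0) phi_1 = gamma(1):
  phi_hat_1 = gamma(1) / gamma(0) = -0.4325 / 2.0895 = -0.2070.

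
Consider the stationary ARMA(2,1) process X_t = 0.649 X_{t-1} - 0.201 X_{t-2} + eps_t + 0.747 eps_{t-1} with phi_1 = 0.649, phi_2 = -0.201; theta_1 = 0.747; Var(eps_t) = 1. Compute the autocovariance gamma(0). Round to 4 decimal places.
\gamma(0) = 3.4816

Multiply the model equation by X_{t-k} and take expectations. With theta_0 = psi_0 = 1 and psi_j the MA(infinity) weights, this gives
  gamma(k) - sum_i phi_i gamma(k-i) = c_k,
  c_k = sigma^2 * sum_{j=k..q} theta_j psi_{j-k}   (c_k = 0 for k > q),
using gamma(-m) = gamma(m).
psi-weights needed (psi_j = theta_j + sum_i phi_i psi_{j-i}):
  psi_1 = theta_1 + phi_1 = 0.747 + (0.649) = 1.396
Right-hand sides:
  c_0 = sigma^2 (1 + theta_1 psi_1) = 1 * (1 + (0.747)(1.396)) = 1 * 2.042812 = 2.042812
  c_1 = sigma^2 theta_1 = 1 * (0.747) = 0.747
  c_2 = 0
Equations for k = 0, 1, 2 (AR order 2, c_2 = 0):
  (E0) gamma(0) = phi_1 gamma(1) + phi_2 gamma(2) + c_0
  (E1) gamma(1) = phi_1 gamma(0) + phi_2 gamma(1) + c_1
  (E2) gamma(2) = phi_1 gamma(1) + phi_2 gamma(0)
From (E1): gamma(1) = A gamma(0) + B with
  A = phi_1 / (1 - phi_2) = 0.649 / 1.201 = 0.540383,   B = c_1 / (1 - phi_2) = 0.747 / 1.201 = 0.621982.
Insert (E2) into (E0): gamma(0) (1 - phi_2^2) = phi_1 (1 + phi_2) gamma(1) + c_0.
  phi_1 (1 + phi_2) = (0.649)(0.799) = 0.518551,   1 - phi_2^2 = 0.959599.
Replace gamma(1) by A gamma(0) + B and collect gamma(0):
  gamma(0) [0.959599 - (0.518551)(0.540383)] = (0.518551)(0.621982) + 2.042812
  gamma(0) * 0.679383 = 2.365341
  gamma(0) = 2.365341 / 0.679383 = 3.481603.
Therefore gamma(0) = 3.4816 (to 4 decimal places).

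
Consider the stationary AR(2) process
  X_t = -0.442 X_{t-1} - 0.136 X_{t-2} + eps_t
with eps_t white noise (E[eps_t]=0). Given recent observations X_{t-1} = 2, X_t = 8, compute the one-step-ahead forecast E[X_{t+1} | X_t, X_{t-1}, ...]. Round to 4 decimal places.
E[X_{t+1} \mid \mathcal F_t] = -3.8080

For an AR(p) model X_t = c + sum_i phi_i X_{t-i} + eps_t, the
one-step-ahead conditional mean is
  E[X_{t+1} | X_t, ...] = c + sum_i phi_i X_{t+1-i}.
Substitute known values:
  E[X_{t+1} | ...] = (-0.442) * (8) + (-0.136) * (2)
                   = -3.8080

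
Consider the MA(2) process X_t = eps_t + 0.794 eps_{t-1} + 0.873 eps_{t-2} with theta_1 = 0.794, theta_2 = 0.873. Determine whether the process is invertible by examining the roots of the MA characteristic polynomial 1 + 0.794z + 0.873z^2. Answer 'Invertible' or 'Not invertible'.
\text{Invertible}

The MA(q) characteristic polynomial is P(z) = 1 + 0.794z + 0.873z^2.
Invertibility requires all roots to lie outside the unit circle, i.e. |z| > 1 for every root.
Set 1 + (0.794) z + (0.873) z^2 = 0, i.e. a z^2 + b z + c = 0 with a = 0.873, b = 0.794, c = 1.
Discriminant D = b^2 - 4ac = (0.794)^2 - 4*(0.873)*1 = 0.630436 - (3.492) = -2.861564.
D < 0, so the roots are the complex-conjugate pair z = (-b +/- i sqrt(-D)) / (2a) = -0.4548 +/- 0.9689i.
For a conjugate pair |z|^2 = z * conj(z) = (product of roots) = c/a = 1/(0.873) = 1.145475, so |z| = sqrt(1.145475) = 1.0703 for both roots.
Moduli of all roots: 1.0703, 1.0703.
All moduli strictly greater than 1? Yes.
Verdict: Invertible.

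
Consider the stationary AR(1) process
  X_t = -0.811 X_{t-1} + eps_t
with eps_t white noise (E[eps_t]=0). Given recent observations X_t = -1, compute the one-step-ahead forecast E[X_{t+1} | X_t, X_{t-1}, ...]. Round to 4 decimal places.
E[X_{t+1} \mid \mathcal F_t] = 0.8110

For an AR(p) model X_t = c + sum_i phi_i X_{t-i} + eps_t, the
one-step-ahead conditional mean is
  E[X_{t+1} | X_t, ...] = c + sum_i phi_i X_{t+1-i}.
Substitute known values:
  E[X_{t+1} | ...] = (-0.811) * (-1)
                   = 0.8110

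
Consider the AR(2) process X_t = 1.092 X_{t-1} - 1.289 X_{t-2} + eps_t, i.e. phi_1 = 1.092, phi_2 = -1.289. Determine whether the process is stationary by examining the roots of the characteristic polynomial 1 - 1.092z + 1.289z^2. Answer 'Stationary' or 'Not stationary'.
\text{Not stationary}

The AR(p) characteristic polynomial is P(z) = 1 - 1.092z + 1.289z^2.
Stationarity requires all roots to lie outside the unit circle, i.e. |z| > 1 for every root.
Set 1 + (-1.092) z + (1.289) z^2 = 0, i.e. a z^2 + b z + c = 0 with a = 1.289, b = -1.092, c = 1.
Discriminant D = b^2 - 4ac = (-1.092)^2 - 4*(1.289)*1 = 1.192464 - (5.156) = -3.963536.
D < 0, so the roots are the complex-conjugate pair z = (-b +/- i sqrt(-D)) / (2a) = 0.4236 +/- 0.7723i.
For a conjugate pair |z|^2 = z * conj(z) = (product of roots) = c/a = 1/(1.289) = 0.775795, so |z| = sqrt(0.775795) = 0.8808 for both roots.
Moduli of all roots: 0.8808, 0.8808.
All moduli strictly greater than 1? No.
Verdict: Not stationary.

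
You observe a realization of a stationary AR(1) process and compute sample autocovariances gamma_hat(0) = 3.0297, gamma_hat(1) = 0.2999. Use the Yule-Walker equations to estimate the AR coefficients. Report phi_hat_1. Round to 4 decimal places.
\hat\phi_{1} = 0.0990

The Yule-Walker equations for an AR(p) process read, in matrix form,
  Gamma_p phi = r_p,   with   (Gamma_p)_{ij} = gamma(|i - j|),
                       (r_p)_i = gamma(i),   i,j = 1..p.
Substitute the sample gammas (Toeplitz matrix and right-hand side of size 1):
  Gamma_p = [[3.0297]]
  r_p     = [0.2999]
With p = 1 this is the single equation gamma(0) phi_1 = gamma(1):
  phi_hat_1 = gamma(1) / gamma(0) = 0.2999 / 3.0297 = 0.0990.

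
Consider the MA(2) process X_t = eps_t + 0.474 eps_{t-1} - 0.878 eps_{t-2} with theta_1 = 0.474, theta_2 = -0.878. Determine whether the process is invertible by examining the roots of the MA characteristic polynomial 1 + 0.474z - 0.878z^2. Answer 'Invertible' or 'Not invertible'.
\text{Not invertible}

The MA(q) characteristic polynomial is P(z) = 1 + 0.474z - 0.878z^2.
Invertibility requires all roots to lie outside the unit circle, i.e. |z| > 1 for every root.
Set 1 + (0.474) z + (-0.878) z^2 = 0, i.e. a z^2 + b z + c = 0 with a = -0.878, b = 0.474, c = 1.
Discriminant D = b^2 - 4ac = (0.474)^2 - 4*(-0.878)*1 = 0.224676 - (-3.512) = 3.736676.
D >= 0, so the roots are real: z = (-b +/- sqrt(D)) / (2a) = (-0.474 +/- 1.933048) / (-1.756).
  z_1 = (-0.474 + 1.933048) / (-1.756) = -0.8309,   |z_1| = 0.8309.
  z_2 = (-0.474 - 1.933048) / (-1.756) = 1.3708,   |z_2| = 1.3708.
Moduli of all roots: 0.8309, 1.3708.
All moduli strictly greater than 1? No.
Verdict: Not invertible.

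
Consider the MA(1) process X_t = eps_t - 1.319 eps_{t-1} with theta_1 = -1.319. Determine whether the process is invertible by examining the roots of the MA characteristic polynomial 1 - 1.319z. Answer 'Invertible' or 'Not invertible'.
\text{Not invertible}

The MA(q) characteristic polynomial is P(z) = 1 - 1.319z.
Invertibility requires all roots to lie outside the unit circle, i.e. |z| > 1 for every root.
This is linear in z: 1 + (-1.319) z = 0  =>  z = -1/(-1.319) = 0.75815,  |z| = 0.75815.
Moduli of all roots: 0.7582.
All moduli strictly greater than 1? No.
Verdict: Not invertible.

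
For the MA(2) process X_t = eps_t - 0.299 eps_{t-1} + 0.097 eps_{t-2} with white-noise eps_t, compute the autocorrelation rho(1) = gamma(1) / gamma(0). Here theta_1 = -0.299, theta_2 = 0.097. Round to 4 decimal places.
\rho(1) = -0.2985

For an MA(q) process with theta_0 = 1, the autocovariance is
  gamma(k) = sigma^2 * sum_{i=0..q-k} theta_i * theta_{i+k},
and rho(k) = gamma(k) / gamma(0). Sigma^2 cancels.
  numerator   = (1)*(-0.299) + (-0.299)*(0.097) = -0.328003.
  denominator = (1)^2 + (-0.299)^2 + (0.097)^2 = 1.09881.
  rho(1) = -0.328003 / 1.09881 = -0.2985.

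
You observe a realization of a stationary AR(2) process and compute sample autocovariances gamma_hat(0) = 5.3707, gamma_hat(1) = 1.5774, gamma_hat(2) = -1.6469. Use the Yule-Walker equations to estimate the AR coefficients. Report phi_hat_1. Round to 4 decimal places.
\hat\phi_{1} = 0.4200

The Yule-Walker equations for an AR(p) process read, in matrix form,
  Gamma_p phi = r_p,   with   (Gamma_p)_{ij} = gamma(|i - j|),
                       (r_p)_i = gamma(i),   i,j = 1..p.
Substitute the sample gammas (Toeplitz matrix and right-hand side of size 2):
  Gamma_p = [[5.3707, 1.5774], [1.5774, 5.3707]]
  r_p     = [1.5774, -1.6469]
Written out:
  5.3707 phi_1 + 1.5774 phi_2 = 1.5774
  1.5774 phi_1 + 5.3707 phi_2 = -1.6469
Solve by Cramer's rule:
  det = gamma(0)^2 - gamma(1)^2 = (5.3707)^2 - (1.5774)^2 = 28.84441849 - 2.48819076 = 26.35622773
  phi_hat_1 = [gamma(1) gamma(0) - gamma(1) gamma(2)] / det = [(1.5774)(5.3707) - (1.5774)(-1.6469)] / 26.35622773 = 11.06956224 / 26.35622773 = 0.42
  phi_hat_2 = [gamma(0) gamma(2) - gamma(1)^2] / det = [(5.3707)(-1.6469) - (1.5774)^2] / 26.35622773 = -11.33319659 / 26.35622773 = -0.43
So phi_hat = [0.4200, -0.4300].
Therefore phi_hat_1 = 0.4200.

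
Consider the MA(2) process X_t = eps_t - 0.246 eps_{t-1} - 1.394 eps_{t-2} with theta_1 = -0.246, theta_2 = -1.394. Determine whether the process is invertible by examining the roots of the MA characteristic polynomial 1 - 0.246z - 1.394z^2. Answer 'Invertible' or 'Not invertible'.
\text{Not invertible}

The MA(q) characteristic polynomial is P(z) = 1 - 0.246z - 1.394z^2.
Invertibility requires all roots to lie outside the unit circle, i.e. |z| > 1 for every root.
Set 1 + (-0.246) z + (-1.394) z^2 = 0, i.e. a z^2 + b z + c = 0 with a = -1.394, b = -0.246, c = 1.
Discriminant D = b^2 - 4ac = (-0.246)^2 - 4*(-1.394)*1 = 0.060516 - (-5.576) = 5.636516.
D >= 0, so the roots are real: z = (-b +/- sqrt(D)) / (2a) = (0.246 +/- 2.374135) / (-2.788).
  z_1 = (0.246 + 2.374135) / (-2.788) = -0.9398,   |z_1| = 0.9398.
  z_2 = (0.246 - 2.374135) / (-2.788) = 0.7633,   |z_2| = 0.7633.
Moduli of all roots: 0.9398, 0.7633.
All moduli strictly greater than 1? No.
Verdict: Not invertible.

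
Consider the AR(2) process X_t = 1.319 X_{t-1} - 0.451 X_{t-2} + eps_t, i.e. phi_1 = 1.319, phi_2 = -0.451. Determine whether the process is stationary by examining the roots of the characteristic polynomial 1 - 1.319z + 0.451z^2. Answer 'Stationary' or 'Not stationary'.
\text{Stationary}

The AR(p) characteristic polynomial is P(z) = 1 - 1.319z + 0.451z^2.
Stationarity requires all roots to lie outside the unit circle, i.e. |z| > 1 for every root.
Set 1 + (-1.319) z + (0.451) z^2 = 0, i.e. a z^2 + b z + c = 0 with a = 0.451, b = -1.319, c = 1.
Discriminant D = b^2 - 4ac = (-1.319)^2 - 4*(0.451)*1 = 1.739761 - (1.804) = -0.064239.
D < 0, so the roots are the complex-conjugate pair z = (-b +/- i sqrt(-D)) / (2a) = 1.4623 +/- 0.281i.
For a conjugate pair |z|^2 = z * conj(z) = (product of roots) = c/a = 1/(0.451) = 2.217295, so |z| = sqrt(2.217295) = 1.4891 for both roots.
Moduli of all roots: 1.4891, 1.4891.
All moduli strictly greater than 1? Yes.
Verdict: Stationary.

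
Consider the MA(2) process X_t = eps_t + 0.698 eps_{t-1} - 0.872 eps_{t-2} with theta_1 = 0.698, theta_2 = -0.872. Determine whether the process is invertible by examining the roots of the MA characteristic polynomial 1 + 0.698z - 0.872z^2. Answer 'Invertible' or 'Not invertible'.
\text{Not invertible}

The MA(q) characteristic polynomial is P(z) = 1 + 0.698z - 0.872z^2.
Invertibility requires all roots to lie outside the unit circle, i.e. |z| > 1 for every root.
Set 1 + (0.698) z + (-0.872) z^2 = 0, i.e. a z^2 + b z + c = 0 with a = -0.872, b = 0.698, c = 1.
Discriminant D = b^2 - 4ac = (0.698)^2 - 4*(-0.872)*1 = 0.487204 - (-3.488) = 3.975204.
D >= 0, so the roots are real: z = (-b +/- sqrt(D)) / (2a) = (-0.698 +/- 1.993791) / (-1.744).
  z_1 = (-0.698 + 1.993791) / (-1.744) = -0.743,   |z_1| = 0.743.
  z_2 = (-0.698 - 1.993791) / (-1.744) = 1.5435,   |z_2| = 1.5435.
Moduli of all roots: 0.7430, 1.5435.
All moduli strictly greater than 1? No.
Verdict: Not invertible.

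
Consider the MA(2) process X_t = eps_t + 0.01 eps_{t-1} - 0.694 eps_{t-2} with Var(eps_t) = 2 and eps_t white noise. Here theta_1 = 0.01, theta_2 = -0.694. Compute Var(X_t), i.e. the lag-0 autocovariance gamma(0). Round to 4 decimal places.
\gamma(0) = 2.9635

For an MA(q) process X_t = eps_t + sum_i theta_i eps_{t-i} with
Var(eps_t) = sigma^2, the variance is
  gamma(0) = sigma^2 * (1 + sum_i theta_i^2).
  sum_i theta_i^2 = (0.01)^2 + (-0.694)^2 = 0.0001 + 0.481636 = 0.481736.
  gamma(0) = 2 * (1 + 0.481736) = 2 * 1.481736 = 2.963472, which rounds to 2.9635.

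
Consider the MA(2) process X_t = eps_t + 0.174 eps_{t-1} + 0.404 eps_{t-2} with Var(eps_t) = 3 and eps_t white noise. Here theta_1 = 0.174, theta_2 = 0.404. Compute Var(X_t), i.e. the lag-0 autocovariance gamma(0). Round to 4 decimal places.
\gamma(0) = 3.5805

For an MA(q) process X_t = eps_t + sum_i theta_i eps_{t-i} with
Var(eps_t) = sigma^2, the variance is
  gamma(0) = sigma^2 * (1 + sum_i theta_i^2).
  sum_i theta_i^2 = (0.174)^2 + (0.404)^2 = 0.030276 + 0.163216 = 0.193492.
  gamma(0) = 3 * (1 + 0.193492) = 3 * 1.193492 = 3.580476, which rounds to 3.5805.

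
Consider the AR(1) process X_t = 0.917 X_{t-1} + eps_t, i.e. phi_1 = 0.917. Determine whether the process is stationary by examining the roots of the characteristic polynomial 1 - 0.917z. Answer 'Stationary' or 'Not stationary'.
\text{Stationary}

The AR(p) characteristic polynomial is P(z) = 1 - 0.917z.
Stationarity requires all roots to lie outside the unit circle, i.e. |z| > 1 for every root.
This is linear in z: 1 + (-0.917) z = 0  =>  z = -1/(-0.917) = 1.090513,  |z| = 1.090513.
Moduli of all roots: 1.0905.
All moduli strictly greater than 1? Yes.
Verdict: Stationary.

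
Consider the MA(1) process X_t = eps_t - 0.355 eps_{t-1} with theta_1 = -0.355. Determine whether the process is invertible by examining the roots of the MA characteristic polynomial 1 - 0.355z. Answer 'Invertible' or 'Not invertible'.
\text{Invertible}

The MA(q) characteristic polynomial is P(z) = 1 - 0.355z.
Invertibility requires all roots to lie outside the unit circle, i.e. |z| > 1 for every root.
This is linear in z: 1 + (-0.355) z = 0  =>  z = -1/(-0.355) = 2.816901,  |z| = 2.816901.
Moduli of all roots: 2.8169.
All moduli strictly greater than 1? Yes.
Verdict: Invertible.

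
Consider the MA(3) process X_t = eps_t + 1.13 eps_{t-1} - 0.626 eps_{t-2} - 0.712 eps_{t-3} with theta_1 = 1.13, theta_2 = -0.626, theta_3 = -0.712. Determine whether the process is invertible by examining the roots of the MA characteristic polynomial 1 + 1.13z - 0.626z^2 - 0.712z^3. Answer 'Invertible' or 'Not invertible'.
\text{Not invertible}

The MA(q) characteristic polynomial is P(z) = 1 + 1.13z - 0.626z^2 - 0.712z^3.
Invertibility requires all roots to lie outside the unit circle, i.e. |z| > 1 for every root.
Degree 3: look for a simple real root z0 first, then factor out (1 - z/z0) and solve the remaining quadratic.
Testing z0 = -1.25: P(-1.25) = 1 + (1.13)(-1.25) + (-0.626)(-1.25)^2 + (-0.712)(-1.25)^3
  = 1 + (-1.4125) + (-0.978125) + (1.390625) = 0.  So z_0 = -1.25 is a root, |z_0| = 1.25.
Divide out the factor (1 + 0.8 z) = (1 - z/z0) (since 1/z0 = -0.8):
  P(z) = (1 + 0.8 z)(1 + (0.33) z + (-0.89) z^2)
  [check: z-coef 0.33 - (-0.8) = 1.13; z^2-coef -0.89 - (-0.8)(0.33) = -0.626; z^3-coef -(-0.8)(-0.89) = -0.712.]
Remaining roots from the quadratic factor 1 + (0.33) z + (-0.89) z^2:
  Set 1 + (0.33) z + (-0.89) z^2 = 0, i.e. a z^2 + b z + c = 0 with a = -0.89, b = 0.33, c = 1.
  Discriminant D = b^2 - 4ac = (0.33)^2 - 4*(-0.89)*1 = 0.1089 - (-3.56) = 3.6689.
  D >= 0, so the roots are real: z = (-b +/- sqrt(D)) / (2a) = (-0.33 +/- 1.915437) / (-1.78).
    z_1 = (-0.33 + 1.915437) / (-1.78) = -0.8907,   |z_1| = 0.8907.
    z_2 = (-0.33 - 1.915437) / (-1.78) = 1.2615,   |z_2| = 1.2615.
Moduli of all roots: 1.2500, 0.8907, 1.2615.
All moduli strictly greater than 1? No.
Verdict: Not invertible.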